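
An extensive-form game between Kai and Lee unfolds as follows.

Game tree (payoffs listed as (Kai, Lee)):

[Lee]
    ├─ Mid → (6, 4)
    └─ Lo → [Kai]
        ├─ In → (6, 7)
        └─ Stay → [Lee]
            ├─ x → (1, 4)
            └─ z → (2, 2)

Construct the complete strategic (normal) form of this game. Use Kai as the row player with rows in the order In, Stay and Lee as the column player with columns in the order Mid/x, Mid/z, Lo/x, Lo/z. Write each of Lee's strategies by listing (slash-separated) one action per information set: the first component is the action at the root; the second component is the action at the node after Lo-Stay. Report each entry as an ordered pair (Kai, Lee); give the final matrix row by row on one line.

In: (6,4) (6,4) (6,7) (6,7) | Stay: (6,4) (6,4) (1,4) (2,2)

        Mid/x    Mid/z     Lo/x     Lo/z
  In    (6,4)    (6,4)    (6,7)    (6,7)
Stay    (6,4)    (6,4)    (1,4)    (2,2)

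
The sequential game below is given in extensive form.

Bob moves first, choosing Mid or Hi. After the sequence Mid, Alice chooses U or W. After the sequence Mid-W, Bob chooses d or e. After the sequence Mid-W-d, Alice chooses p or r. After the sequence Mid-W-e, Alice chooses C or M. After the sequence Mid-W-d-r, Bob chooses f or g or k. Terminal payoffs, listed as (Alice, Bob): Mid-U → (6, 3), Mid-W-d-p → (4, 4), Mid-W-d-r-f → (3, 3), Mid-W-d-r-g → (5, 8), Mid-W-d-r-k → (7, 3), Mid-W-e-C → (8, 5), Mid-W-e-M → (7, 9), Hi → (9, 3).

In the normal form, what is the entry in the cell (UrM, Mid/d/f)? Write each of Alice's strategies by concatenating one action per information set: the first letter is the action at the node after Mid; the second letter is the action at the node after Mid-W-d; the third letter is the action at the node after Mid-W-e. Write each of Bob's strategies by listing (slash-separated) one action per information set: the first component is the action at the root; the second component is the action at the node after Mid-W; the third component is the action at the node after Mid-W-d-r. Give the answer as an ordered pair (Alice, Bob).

(6, 3)

Trace the play path from the root:
  Bob plays Mid
  Alice plays U at [Mid]
→ terminal payoff (6, 3).
(Alice's choice at the node after Mid-W-d is never reached on this path, so it doesn't affect the outcome.)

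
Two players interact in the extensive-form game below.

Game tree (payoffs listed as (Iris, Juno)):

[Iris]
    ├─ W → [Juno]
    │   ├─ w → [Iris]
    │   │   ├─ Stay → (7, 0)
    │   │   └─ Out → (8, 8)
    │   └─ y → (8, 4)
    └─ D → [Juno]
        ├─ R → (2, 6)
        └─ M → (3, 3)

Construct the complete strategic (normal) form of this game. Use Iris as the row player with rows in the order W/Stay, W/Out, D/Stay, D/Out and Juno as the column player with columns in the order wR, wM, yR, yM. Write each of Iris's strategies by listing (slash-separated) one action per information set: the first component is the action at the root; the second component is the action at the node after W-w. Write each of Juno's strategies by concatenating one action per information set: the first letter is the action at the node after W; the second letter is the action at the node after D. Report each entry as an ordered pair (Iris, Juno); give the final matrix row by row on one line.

W/Stay: (7,0) (7,0) (8,4) (8,4) | W/Out: (8,8) (8,8) (8,4) (8,4) | D/Stay: (2,6) (3,3) (2,6) (3,3) | D/Out: (2,6) (3,3) (2,6) (3,3)

Row W/Stay: wR→(7,0), wM→(7,0), yR→(8,4), yM→(8,4)
Row W/Out: wR→(8,8), wM→(8,8), yR→(8,4), yM→(8,4)
Row D/Stay: wR→(2,6), wM→(3,3), yR→(2,6), yM→(3,3)
Row D/Out: wR→(2,6), wM→(3,3), yR→(2,6), yM→(3,3)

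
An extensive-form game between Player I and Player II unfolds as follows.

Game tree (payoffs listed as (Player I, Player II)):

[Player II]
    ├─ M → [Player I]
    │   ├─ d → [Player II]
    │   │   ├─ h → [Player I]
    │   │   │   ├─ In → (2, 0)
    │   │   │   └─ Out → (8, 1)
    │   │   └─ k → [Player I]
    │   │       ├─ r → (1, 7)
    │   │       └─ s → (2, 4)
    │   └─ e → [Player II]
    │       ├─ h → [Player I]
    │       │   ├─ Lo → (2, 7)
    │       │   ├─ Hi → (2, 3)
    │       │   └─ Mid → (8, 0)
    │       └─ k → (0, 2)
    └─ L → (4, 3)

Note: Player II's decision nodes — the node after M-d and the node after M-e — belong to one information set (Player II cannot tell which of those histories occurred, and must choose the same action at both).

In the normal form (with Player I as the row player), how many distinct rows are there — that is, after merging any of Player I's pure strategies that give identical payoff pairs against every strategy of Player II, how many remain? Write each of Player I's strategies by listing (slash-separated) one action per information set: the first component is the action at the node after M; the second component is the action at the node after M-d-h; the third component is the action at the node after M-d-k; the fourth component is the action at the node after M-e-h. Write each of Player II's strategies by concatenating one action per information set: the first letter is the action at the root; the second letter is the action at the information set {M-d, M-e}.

Player I has 24 pure strategies: d/In/r/Lo, d/In/r/Hi, d/In/r/Mid, d/In/s/Lo, d/In/s/Hi, d/In/s/Mid, d/Out/r/Lo, d/Out/r/Hi, d/Out/r/Mid, d/Out/s/Lo, d/Out/s/Hi, d/Out/s/Mid, e/In/r/Lo, e/In/r/Hi, e/In/r/Mid, e/In/s/Lo, e/In/s/Hi, e/In/s/Mid, e/Out/r/Lo, e/Out/r/Hi, e/Out/r/Mid, e/Out/s/Lo, e/Out/s/Hi, e/Out/s/Mid. Columns: Mh, Mk, Lh, Lk.
{d/In/r/Lo, d/In/r/Hi, d/In/r/Mid} → row (2,0) (1,7) (4,3) (4,3)
{d/In/s/Lo, d/In/s/Hi, d/In/s/Mid} → row (2,0) (2,4) (4,3) (4,3)
{d/Out/r/Lo, d/Out/r/Hi, d/Out/r/Mid} → row (8,1) (1,7) (4,3) (4,3)
{d/Out/s/Lo, d/Out/s/Hi, d/Out/s/Mid} → row (8,1) (2,4) (4,3) (4,3)
{e/In/r/Lo, e/In/s/Lo, e/Out/r/Lo, e/Out/s/Lo} → row (2,7) (0,2) (4,3) (4,3)
{e/In/r/Hi, e/In/s/Hi, e/Out/r/Hi, e/Out/s/Hi} → row (2,3) (0,2) (4,3) (4,3)
{e/In/r/Mid, e/In/s/Mid, e/Out/r/Mid, e/Out/s/Mid} → row (8,0) (0,2) (4,3) (4,3)
That's 7 distinct rows out of 24 strategies.

7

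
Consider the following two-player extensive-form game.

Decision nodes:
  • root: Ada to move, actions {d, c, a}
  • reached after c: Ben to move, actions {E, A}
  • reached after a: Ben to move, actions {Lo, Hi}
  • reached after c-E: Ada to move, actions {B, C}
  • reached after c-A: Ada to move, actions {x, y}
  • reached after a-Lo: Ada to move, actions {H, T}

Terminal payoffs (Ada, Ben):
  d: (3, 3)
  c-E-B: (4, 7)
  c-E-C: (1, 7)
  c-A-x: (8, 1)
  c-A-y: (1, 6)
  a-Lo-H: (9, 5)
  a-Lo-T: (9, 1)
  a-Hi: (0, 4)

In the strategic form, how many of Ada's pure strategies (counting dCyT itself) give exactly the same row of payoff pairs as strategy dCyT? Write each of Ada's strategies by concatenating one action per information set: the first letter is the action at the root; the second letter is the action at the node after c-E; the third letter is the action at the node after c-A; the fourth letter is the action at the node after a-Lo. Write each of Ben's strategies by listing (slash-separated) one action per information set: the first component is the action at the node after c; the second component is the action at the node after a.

8

Row for dCyT (columns E/Lo, E/Hi, A/Lo, A/Hi): (3,3) (3,3) (3,3) (3,3).
Under dCyT, Ada's choice at the node after c-E and at the node after c-A and at the node after a-Lo can never be reached regardless of what Ben does, so varying those choices leaves every outcome unchanged.
Holding the reachable choices fixed and varying the unreachable ones freely already gives 2 × 2 × 2 = 8 equivalent strategies.
No other strategy reproduces this row, so those 8 are the full class: dBxH, dBxT, dByH, dByT, dCxH, dCxT, dCyH, dCyT.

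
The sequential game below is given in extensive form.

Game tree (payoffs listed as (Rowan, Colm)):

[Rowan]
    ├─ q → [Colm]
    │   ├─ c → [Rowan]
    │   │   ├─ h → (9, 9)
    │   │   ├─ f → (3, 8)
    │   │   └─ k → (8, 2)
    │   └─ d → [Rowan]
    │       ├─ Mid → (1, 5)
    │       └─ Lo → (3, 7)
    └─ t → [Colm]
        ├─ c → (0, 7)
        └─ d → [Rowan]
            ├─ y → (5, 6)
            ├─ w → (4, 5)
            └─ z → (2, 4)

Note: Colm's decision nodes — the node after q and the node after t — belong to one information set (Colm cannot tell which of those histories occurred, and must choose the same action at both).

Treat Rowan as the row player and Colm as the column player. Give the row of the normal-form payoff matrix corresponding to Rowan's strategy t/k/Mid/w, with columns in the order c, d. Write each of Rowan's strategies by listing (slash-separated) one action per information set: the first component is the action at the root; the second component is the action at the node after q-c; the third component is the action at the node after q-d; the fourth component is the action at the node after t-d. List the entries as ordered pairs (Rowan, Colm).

vs c: Rowan plays t → Colm plays c at [t] → (0, 7)
vs d: Rowan plays t → Colm plays d at [t] → Rowan plays w at [t-d] → (4, 5)

(0,7) (4,5)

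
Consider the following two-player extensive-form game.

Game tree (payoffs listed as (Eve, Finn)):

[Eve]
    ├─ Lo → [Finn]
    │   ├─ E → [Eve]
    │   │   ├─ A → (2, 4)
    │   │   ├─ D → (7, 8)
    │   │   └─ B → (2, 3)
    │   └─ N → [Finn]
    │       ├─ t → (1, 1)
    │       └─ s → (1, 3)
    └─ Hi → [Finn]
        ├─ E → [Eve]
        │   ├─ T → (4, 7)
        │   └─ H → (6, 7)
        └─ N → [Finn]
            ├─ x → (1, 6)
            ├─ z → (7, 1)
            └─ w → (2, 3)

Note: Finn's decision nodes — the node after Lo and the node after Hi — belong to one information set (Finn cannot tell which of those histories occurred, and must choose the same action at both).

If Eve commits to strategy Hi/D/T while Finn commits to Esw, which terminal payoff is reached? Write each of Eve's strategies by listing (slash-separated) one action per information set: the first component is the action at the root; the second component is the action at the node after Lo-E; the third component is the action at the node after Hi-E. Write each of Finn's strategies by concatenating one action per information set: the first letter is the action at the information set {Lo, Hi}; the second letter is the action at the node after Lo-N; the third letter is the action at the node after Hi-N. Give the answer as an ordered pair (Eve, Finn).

Trace the play path from the root:
  Eve plays Hi
  Finn plays E at [Hi]
  Eve plays T at [Hi-E]
→ terminal payoff (4, 7).
(Eve's choice at the node after Lo-E is never reached on this path, so it doesn't affect the outcome.)

(4, 7)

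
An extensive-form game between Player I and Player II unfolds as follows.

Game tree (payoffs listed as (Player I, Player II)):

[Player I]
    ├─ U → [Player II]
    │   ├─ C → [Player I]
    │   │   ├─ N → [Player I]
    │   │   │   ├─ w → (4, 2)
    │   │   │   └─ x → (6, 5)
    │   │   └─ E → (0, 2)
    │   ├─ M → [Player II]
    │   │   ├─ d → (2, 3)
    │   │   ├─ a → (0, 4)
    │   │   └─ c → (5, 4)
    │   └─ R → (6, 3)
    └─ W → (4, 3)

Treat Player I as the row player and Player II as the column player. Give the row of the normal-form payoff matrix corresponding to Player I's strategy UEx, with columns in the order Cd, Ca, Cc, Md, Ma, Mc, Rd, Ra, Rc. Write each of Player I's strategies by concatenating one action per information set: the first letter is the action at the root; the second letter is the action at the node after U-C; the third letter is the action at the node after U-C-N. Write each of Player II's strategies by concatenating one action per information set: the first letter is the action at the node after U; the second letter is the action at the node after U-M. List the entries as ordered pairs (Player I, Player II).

(0,2) (0,2) (0,2) (2,3) (0,4) (5,4) (6,3) (6,3) (6,3)

vs Cd: Player I plays U → Player II plays C at [U] → Player I plays E at [U-C] → (0, 2)
vs Ca: Player I plays U → Player II plays C at [U] → Player I plays E at [U-C] → (0, 2)
vs Cc: Player I plays U → Player II plays C at [U] → Player I plays E at [U-C] → (0, 2)
vs Md: Player I plays U → Player II plays M at [U] → Player II plays d at [U-M] → (2, 3)
vs Ma: Player I plays U → Player II plays M at [U] → Player II plays a at [U-M] → (0, 4)
vs Mc: Player I plays U → Player II plays M at [U] → Player II plays c at [U-M] → (5, 4)
vs Rd: Player I plays U → Player II plays R at [U] → (6, 3)
vs Ra: Player I plays U → Player II plays R at [U] → (6, 3)
vs Rc: Player I plays U → Player II plays R at [U] → (6, 3)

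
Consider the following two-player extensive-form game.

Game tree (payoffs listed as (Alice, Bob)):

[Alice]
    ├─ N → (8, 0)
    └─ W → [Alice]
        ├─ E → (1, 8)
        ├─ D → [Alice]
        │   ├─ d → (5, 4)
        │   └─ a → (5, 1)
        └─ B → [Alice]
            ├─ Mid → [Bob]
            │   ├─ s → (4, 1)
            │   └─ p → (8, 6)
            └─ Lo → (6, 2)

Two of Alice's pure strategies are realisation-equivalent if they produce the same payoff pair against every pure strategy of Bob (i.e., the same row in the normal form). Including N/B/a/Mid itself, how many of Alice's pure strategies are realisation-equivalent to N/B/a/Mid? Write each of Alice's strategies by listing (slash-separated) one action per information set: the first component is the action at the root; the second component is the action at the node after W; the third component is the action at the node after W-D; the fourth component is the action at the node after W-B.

12

Row for N/B/a/Mid (columns s, p): (8,0) (8,0).
Under N/B/a/Mid, Alice's choice at the node after W and at the node after W-D and at the node after W-B can never be reached regardless of what Bob does, so varying those choices leaves every outcome unchanged.
Holding the reachable choices fixed and varying the unreachable ones freely already gives 3 × 2 × 2 = 12 equivalent strategies.
No other strategy reproduces this row, so those 12 are the full class: N/E/d/Mid, N/E/d/Lo, N/E/a/Mid, N/E/a/Lo, N/D/d/Mid, N/D/d/Lo, N/D/a/Mid, N/D/a/Lo, N/B/d/Mid, N/B/d/Lo, N/B/a/Mid, N/B/a/Lo.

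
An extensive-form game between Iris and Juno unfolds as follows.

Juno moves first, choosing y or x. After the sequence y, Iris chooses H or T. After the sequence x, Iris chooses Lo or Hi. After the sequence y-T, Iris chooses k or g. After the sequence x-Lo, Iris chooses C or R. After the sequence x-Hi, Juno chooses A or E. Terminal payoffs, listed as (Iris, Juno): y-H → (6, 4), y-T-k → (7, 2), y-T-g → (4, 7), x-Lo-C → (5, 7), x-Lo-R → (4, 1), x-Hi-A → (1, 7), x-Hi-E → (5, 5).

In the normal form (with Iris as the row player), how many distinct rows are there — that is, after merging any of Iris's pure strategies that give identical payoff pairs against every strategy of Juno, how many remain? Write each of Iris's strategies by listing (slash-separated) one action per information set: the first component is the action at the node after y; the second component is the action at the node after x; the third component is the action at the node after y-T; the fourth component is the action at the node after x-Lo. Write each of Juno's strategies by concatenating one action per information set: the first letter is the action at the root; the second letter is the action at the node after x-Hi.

9

Iris has 16 pure strategies: H/Lo/k/C, H/Lo/k/R, H/Lo/g/C, H/Lo/g/R, H/Hi/k/C, H/Hi/k/R, H/Hi/g/C, H/Hi/g/R, T/Lo/k/C, T/Lo/k/R, T/Lo/g/C, T/Lo/g/R, T/Hi/k/C, T/Hi/k/R, T/Hi/g/C, T/Hi/g/R. Columns: yA, yE, xA, xE.
{H/Lo/k/C, H/Lo/g/C} → row (6,4) (6,4) (5,7) (5,7)
{H/Lo/k/R, H/Lo/g/R} → row (6,4) (6,4) (4,1) (4,1)
{H/Hi/k/C, H/Hi/k/R, H/Hi/g/C, H/Hi/g/R} → row (6,4) (6,4) (1,7) (5,5)
{T/Lo/k/C} → row (7,2) (7,2) (5,7) (5,7)
{T/Lo/k/R} → row (7,2) (7,2) (4,1) (4,1)
{T/Lo/g/C} → row (4,7) (4,7) (5,7) (5,7)
{T/Lo/g/R} → row (4,7) (4,7) (4,1) (4,1)
{T/Hi/k/C, T/Hi/k/R} → row (7,2) (7,2) (1,7) (5,5)
{T/Hi/g/C, T/Hi/g/R} → row (4,7) (4,7) (1,7) (5,5)
That's 9 distinct rows out of 16 strategies.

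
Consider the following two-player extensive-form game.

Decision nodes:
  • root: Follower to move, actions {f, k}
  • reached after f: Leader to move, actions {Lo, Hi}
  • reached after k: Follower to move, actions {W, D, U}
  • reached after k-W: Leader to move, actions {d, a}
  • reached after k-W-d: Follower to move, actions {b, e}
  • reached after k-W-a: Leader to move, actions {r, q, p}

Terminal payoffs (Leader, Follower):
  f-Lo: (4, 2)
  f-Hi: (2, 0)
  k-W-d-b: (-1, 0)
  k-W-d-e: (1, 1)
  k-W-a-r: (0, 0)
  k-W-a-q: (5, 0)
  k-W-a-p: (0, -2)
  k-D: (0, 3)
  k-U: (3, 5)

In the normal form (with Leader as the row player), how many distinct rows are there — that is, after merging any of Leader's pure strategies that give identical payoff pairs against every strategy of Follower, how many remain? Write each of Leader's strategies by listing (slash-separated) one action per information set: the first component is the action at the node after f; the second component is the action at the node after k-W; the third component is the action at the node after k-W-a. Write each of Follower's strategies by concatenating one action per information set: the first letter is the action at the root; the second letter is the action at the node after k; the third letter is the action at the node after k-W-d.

Leader has 12 pure strategies: Lo/d/r, Lo/d/q, Lo/d/p, Lo/a/r, Lo/a/q, Lo/a/p, Hi/d/r, Hi/d/q, Hi/d/p, Hi/a/r, Hi/a/q, Hi/a/p. Columns: fWb, fWe, fDb, fDe, fUb, fUe, kWb, kWe, kDb, kDe, kUb, kUe.
{Lo/d/r, Lo/d/q, Lo/d/p} → row (4,2) (4,2) (4,2) (4,2) (4,2) (4,2) (-1,0) (1,1) (0,3) (0,3) (3,5) (3,5)
{Lo/a/r} → row (4,2) (4,2) (4,2) (4,2) (4,2) (4,2) (0,0) (0,0) (0,3) (0,3) (3,5) (3,5)
{Lo/a/q} → row (4,2) (4,2) (4,2) (4,2) (4,2) (4,2) (5,0) (5,0) (0,3) (0,3) (3,5) (3,5)
{Lo/a/p} → row (4,2) (4,2) (4,2) (4,2) (4,2) (4,2) (0,-2) (0,-2) (0,3) (0,3) (3,5) (3,5)
{Hi/d/r, Hi/d/q, Hi/d/p} → row (2,0) (2,0) (2,0) (2,0) (2,0) (2,0) (-1,0) (1,1) (0,3) (0,3) (3,5) (3,5)
{Hi/a/r} → row (2,0) (2,0) (2,0) (2,0) (2,0) (2,0) (0,0) (0,0) (0,3) (0,3) (3,5) (3,5)
{Hi/a/q} → row (2,0) (2,0) (2,0) (2,0) (2,0) (2,0) (5,0) (5,0) (0,3) (0,3) (3,5) (3,5)
{Hi/a/p} → row (2,0) (2,0) (2,0) (2,0) (2,0) (2,0) (0,-2) (0,-2) (0,3) (0,3) (3,5) (3,5)
That's 8 distinct rows out of 12 strategies.

8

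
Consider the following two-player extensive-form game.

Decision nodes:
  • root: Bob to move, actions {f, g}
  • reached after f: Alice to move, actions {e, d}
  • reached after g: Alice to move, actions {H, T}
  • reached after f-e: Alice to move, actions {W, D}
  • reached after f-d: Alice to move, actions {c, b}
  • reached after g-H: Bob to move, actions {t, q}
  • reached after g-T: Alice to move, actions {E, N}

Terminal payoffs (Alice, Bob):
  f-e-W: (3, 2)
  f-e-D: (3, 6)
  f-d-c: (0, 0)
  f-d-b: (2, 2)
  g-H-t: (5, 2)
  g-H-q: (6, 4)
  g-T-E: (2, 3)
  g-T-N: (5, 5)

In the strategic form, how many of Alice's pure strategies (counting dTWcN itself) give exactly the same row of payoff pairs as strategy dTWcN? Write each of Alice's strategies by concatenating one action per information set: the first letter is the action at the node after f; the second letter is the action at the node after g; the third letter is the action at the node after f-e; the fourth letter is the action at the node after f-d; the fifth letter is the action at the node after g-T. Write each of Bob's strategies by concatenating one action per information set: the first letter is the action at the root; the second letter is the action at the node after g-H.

Row for dTWcN (columns ft, fq, gt, gq): (0,0) (0,0) (5,5) (5,5).
Under dTWcN, Alice's choice at the node after f-e can never be reached regardless of what Bob does, so varying those choices leaves every outcome unchanged.
Holding the reachable choices fixed and varying the unreachable one freely already gives 2 equivalent strategies.
No other strategy reproduces this row, so those 2 are the full class: dTWcN, dTDcN.

2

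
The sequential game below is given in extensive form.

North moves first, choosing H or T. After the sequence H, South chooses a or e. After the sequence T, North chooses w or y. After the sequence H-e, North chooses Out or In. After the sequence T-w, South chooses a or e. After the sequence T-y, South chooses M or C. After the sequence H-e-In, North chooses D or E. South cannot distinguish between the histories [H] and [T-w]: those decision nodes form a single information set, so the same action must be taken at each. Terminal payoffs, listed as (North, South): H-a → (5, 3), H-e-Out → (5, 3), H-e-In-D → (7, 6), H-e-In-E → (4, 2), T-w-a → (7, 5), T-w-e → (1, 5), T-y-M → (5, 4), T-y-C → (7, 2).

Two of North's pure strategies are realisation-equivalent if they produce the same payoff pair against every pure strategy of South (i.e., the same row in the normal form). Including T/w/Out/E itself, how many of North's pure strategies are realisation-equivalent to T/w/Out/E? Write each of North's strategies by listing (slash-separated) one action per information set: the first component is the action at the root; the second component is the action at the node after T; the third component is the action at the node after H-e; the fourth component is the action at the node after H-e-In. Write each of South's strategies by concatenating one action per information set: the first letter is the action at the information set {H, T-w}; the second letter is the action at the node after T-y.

Row for T/w/Out/E (columns aM, aC, eM, eC): (7,5) (7,5) (1,5) (1,5).
Under T/w/Out/E, North's choice at the node after H-e and at the node after H-e-In can never be reached regardless of what South does, so varying those choices leaves every outcome unchanged.
Holding the reachable choices fixed and varying the unreachable ones freely already gives 2 × 2 = 4 equivalent strategies.
No other strategy reproduces this row, so those 4 are the full class: T/w/Out/D, T/w/Out/E, T/w/In/D, T/w/In/E.

4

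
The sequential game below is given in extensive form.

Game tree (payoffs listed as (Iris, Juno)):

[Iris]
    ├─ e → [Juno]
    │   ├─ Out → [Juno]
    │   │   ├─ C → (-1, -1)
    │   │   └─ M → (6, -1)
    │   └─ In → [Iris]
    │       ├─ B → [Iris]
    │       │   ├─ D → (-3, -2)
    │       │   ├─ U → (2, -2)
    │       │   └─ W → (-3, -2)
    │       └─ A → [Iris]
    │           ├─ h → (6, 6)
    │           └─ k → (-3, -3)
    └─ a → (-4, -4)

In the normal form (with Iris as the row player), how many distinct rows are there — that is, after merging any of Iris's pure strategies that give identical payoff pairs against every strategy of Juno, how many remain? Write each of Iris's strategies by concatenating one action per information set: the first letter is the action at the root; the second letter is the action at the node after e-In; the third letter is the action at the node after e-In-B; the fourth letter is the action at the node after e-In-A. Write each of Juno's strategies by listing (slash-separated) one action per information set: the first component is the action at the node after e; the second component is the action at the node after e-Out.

5

Iris has 24 pure strategies: eBDh, eBDk, eBUh, eBUk, eBWh, eBWk, eADh, eADk, eAUh, eAUk, eAWh, eAWk, aBDh, aBDk, aBUh, aBUk, aBWh, aBWk, aADh, aADk, aAUh, aAUk, aAWh, aAWk. Columns: Out/C, Out/M, In/C, In/M.
{eBDh, eBDk, eBWh, eBWk} → row (-1,-1) (6,-1) (-3,-2) (-3,-2)
{eBUh, eBUk} → row (-1,-1) (6,-1) (2,-2) (2,-2)
{eADh, eAUh, eAWh} → row (-1,-1) (6,-1) (6,6) (6,6)
{eADk, eAUk, eAWk} → row (-1,-1) (6,-1) (-3,-3) (-3,-3)
{aBDh, aBDk, aBUh, aBUk, aBWh, aBWk, aADh, aADk, aAUh, aAUk, aAWh, aAWk} → row (-4,-4) (-4,-4) (-4,-4) (-4,-4)
That's 5 distinct rows out of 24 strategies.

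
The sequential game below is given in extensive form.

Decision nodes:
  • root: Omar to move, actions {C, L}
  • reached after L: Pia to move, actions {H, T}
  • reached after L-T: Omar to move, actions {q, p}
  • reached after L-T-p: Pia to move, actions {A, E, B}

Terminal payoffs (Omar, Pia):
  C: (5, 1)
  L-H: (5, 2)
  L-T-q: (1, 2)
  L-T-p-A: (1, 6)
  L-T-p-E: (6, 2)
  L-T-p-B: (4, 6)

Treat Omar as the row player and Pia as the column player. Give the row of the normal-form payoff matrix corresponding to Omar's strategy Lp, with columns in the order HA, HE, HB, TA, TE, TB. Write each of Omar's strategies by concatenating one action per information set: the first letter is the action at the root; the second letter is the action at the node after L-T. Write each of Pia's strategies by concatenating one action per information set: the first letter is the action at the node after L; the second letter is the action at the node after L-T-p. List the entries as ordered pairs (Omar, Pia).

vs HA: Omar plays L → Pia plays H at [L] → (5, 2)
vs HE: Omar plays L → Pia plays H at [L] → (5, 2)
vs HB: Omar plays L → Pia plays H at [L] → (5, 2)
vs TA: Omar plays L → Pia plays T at [L] → Omar plays p at [L-T] → Pia plays A at [L-T-p] → (1, 6)
vs TE: Omar plays L → Pia plays T at [L] → Omar plays p at [L-T] → Pia plays E at [L-T-p] → (6, 2)
vs TB: Omar plays L → Pia plays T at [L] → Omar plays p at [L-T] → Pia plays B at [L-T-p] → (4, 6)

(5,2) (5,2) (5,2) (1,6) (6,2) (4,6)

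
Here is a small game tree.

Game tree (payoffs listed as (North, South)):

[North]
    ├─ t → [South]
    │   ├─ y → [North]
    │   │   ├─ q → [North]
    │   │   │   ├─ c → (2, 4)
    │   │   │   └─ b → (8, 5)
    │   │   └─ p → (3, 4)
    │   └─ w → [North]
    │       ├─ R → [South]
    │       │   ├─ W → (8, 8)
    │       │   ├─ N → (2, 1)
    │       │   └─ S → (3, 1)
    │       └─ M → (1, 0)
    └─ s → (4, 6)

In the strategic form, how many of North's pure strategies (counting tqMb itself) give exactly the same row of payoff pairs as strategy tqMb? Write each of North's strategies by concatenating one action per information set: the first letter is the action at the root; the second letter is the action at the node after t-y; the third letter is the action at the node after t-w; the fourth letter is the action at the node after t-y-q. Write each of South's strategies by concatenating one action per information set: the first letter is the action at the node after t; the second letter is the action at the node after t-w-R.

1

Row for tqMb (columns yW, yN, yS, wW, wN, wS): (8,5) (8,5) (8,5) (1,0) (1,0) (1,0).
Every one of North's information sets is on the play path for some reply by South when North follows tqMb.
Changing the action at any of them therefore changes at least one column, so only tqMb itself gives this row.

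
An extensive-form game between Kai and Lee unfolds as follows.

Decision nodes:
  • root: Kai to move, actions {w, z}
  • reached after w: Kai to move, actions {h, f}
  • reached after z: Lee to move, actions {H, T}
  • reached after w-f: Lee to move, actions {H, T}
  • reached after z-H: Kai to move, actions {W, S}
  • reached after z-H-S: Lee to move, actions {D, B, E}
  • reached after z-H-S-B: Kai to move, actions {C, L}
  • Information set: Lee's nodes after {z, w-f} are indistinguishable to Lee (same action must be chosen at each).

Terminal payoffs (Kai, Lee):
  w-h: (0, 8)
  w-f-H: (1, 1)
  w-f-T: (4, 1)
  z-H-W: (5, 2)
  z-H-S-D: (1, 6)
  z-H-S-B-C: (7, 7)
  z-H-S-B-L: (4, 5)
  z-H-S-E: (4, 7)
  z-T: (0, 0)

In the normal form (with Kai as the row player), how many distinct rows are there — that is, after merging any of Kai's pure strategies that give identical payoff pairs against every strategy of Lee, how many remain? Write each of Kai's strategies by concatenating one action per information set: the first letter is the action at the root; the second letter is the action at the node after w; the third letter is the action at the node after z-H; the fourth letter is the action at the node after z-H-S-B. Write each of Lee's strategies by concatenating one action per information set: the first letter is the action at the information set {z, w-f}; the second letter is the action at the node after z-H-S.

5

Kai has 16 pure strategies: whWC, whWL, whSC, whSL, wfWC, wfWL, wfSC, wfSL, zhWC, zhWL, zhSC, zhSL, zfWC, zfWL, zfSC, zfSL. Columns: HD, HB, HE, TD, TB, TE.
{whWC, whWL, whSC, whSL} → row (0,8) (0,8) (0,8) (0,8) (0,8) (0,8)
{wfWC, wfWL, wfSC, wfSL} → row (1,1) (1,1) (1,1) (4,1) (4,1) (4,1)
{zhWC, zhWL, zfWC, zfWL} → row (5,2) (5,2) (5,2) (0,0) (0,0) (0,0)
{zhSC, zfSC} → row (1,6) (7,7) (4,7) (0,0) (0,0) (0,0)
{zhSL, zfSL} → row (1,6) (4,5) (4,7) (0,0) (0,0) (0,0)
That's 5 distinct rows out of 16 strategies.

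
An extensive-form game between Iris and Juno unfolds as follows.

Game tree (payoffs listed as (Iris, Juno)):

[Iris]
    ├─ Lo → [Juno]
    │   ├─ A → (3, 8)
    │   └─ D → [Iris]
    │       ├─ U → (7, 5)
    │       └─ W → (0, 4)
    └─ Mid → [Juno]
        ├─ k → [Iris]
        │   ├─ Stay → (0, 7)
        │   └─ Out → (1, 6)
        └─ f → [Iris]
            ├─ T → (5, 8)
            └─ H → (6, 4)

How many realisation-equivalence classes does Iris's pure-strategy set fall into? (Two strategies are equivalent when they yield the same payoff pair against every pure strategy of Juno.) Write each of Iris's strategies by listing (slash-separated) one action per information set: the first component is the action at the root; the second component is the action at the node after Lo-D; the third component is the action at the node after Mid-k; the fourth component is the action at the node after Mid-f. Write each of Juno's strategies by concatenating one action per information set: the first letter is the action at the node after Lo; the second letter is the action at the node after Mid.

6

Iris has 16 pure strategies: Lo/U/Stay/T, Lo/U/Stay/H, Lo/U/Out/T, Lo/U/Out/H, Lo/W/Stay/T, Lo/W/Stay/H, Lo/W/Out/T, Lo/W/Out/H, Mid/U/Stay/T, Mid/U/Stay/H, Mid/U/Out/T, Mid/U/Out/H, Mid/W/Stay/T, Mid/W/Stay/H, Mid/W/Out/T, Mid/W/Out/H. Columns: Ak, Af, Dk, Df.
{Lo/U/Stay/T, Lo/U/Stay/H, Lo/U/Out/T, Lo/U/Out/H} → row (3,8) (3,8) (7,5) (7,5)
{Lo/W/Stay/T, Lo/W/Stay/H, Lo/W/Out/T, Lo/W/Out/H} → row (3,8) (3,8) (0,4) (0,4)
{Mid/U/Stay/T, Mid/W/Stay/T} → row (0,7) (5,8) (0,7) (5,8)
{Mid/U/Stay/H, Mid/W/Stay/H} → row (0,7) (6,4) (0,7) (6,4)
{Mid/U/Out/T, Mid/W/Out/T} → row (1,6) (5,8) (1,6) (5,8)
{Mid/U/Out/H, Mid/W/Out/H} → row (1,6) (6,4) (1,6) (6,4)
That's 6 distinct rows out of 16 strategies.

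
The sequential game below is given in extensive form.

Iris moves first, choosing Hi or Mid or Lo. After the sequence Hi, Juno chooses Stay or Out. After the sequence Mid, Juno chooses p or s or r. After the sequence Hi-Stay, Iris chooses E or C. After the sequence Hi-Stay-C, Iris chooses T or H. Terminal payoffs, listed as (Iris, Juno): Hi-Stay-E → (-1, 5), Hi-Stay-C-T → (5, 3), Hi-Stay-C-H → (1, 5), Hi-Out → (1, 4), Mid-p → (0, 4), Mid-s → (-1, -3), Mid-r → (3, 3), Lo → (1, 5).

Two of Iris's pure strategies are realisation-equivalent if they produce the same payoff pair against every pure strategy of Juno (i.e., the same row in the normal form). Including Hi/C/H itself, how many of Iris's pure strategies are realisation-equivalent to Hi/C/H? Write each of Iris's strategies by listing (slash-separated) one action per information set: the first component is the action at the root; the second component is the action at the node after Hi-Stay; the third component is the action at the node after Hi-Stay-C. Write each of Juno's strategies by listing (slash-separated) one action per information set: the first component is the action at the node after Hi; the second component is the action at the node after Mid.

Row for Hi/C/H (columns Stay/p, Stay/s, Stay/r, Out/p, Out/s, Out/r): (1,5) (1,5) (1,5) (1,4) (1,4) (1,4).
Every one of Iris's information sets is on the play path for some reply by Juno when Iris follows Hi/C/H.
Changing the action at any of them therefore changes at least one column, so only Hi/C/H itself gives this row.

1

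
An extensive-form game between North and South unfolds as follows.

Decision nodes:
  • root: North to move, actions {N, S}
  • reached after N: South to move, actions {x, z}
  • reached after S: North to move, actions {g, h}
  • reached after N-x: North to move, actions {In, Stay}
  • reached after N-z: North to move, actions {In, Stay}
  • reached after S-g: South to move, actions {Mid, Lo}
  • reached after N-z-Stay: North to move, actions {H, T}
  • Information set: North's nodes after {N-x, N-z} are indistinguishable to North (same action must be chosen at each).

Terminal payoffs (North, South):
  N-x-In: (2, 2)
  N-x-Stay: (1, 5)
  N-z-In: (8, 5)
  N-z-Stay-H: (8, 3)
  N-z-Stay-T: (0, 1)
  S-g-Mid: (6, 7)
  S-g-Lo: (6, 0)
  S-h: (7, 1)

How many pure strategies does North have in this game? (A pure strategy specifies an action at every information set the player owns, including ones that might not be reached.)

North owns the root with actions {N, S} — two choices.
North owns the node after S with actions {g, h} — two choices.
North owns the information set {N-x, N-z} with actions {In, Stay} — two choices.
North owns the node after N-z-Stay with actions {H, T} — two choices.
A pure strategy fixes one action at each information set independently, so the count is the product 2 × 2 × 2 × 2 = 16.

16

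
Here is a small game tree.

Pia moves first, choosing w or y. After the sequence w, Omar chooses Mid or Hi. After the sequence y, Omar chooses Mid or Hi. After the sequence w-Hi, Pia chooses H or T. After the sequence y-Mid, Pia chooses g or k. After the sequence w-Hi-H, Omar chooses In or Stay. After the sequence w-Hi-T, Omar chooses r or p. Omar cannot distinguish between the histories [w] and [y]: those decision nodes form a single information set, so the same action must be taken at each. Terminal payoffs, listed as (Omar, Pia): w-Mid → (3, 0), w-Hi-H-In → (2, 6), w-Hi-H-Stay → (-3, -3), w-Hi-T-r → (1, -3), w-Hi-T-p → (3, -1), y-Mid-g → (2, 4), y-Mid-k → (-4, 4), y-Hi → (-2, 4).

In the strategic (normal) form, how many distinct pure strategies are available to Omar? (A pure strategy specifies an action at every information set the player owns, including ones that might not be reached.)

Omar owns the information set {w, y} with actions {Mid, Hi} — two choices.
Omar owns the node after w-Hi-H with actions {In, Stay} — two choices.
Omar owns the node after w-Hi-T with actions {r, p} — two choices.
A pure strategy fixes one action at each information set independently, so the count is the product 2 × 2 × 2 = 8.

8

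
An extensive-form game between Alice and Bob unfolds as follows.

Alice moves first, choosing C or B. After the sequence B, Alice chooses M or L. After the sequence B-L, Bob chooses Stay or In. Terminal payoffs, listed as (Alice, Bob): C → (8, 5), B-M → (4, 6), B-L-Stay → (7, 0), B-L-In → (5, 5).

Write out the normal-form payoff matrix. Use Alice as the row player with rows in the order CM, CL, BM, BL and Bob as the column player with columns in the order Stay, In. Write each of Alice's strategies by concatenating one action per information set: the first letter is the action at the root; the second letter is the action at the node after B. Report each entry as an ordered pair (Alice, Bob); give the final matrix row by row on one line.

         Stay       In
  CM    (8,5)    (8,5)
  CL    (8,5)    (8,5)
  BM    (4,6)    (4,6)
  BL    (7,0)    (5,5)

CM: (8,5) (8,5) | CL: (8,5) (8,5) | BM: (4,6) (4,6) | BL: (7,0) (5,5)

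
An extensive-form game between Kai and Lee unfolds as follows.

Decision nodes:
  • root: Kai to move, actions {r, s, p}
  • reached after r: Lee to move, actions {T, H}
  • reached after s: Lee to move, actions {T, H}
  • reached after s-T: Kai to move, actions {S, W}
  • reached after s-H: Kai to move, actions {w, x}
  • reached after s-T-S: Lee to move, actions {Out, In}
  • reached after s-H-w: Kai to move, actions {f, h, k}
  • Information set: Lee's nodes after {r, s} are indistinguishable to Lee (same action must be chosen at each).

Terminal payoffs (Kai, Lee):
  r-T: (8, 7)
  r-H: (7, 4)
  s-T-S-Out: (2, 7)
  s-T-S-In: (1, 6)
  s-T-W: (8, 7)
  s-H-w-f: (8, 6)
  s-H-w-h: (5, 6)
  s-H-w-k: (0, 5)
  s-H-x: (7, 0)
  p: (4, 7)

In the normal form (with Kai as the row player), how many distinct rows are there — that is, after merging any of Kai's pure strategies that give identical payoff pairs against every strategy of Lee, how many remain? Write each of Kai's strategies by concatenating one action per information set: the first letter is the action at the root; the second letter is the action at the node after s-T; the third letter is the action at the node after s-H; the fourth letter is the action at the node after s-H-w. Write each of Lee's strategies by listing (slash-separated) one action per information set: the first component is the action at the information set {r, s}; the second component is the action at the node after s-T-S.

10

Kai has 36 pure strategies: rSwf, rSwh, rSwk, rSxf, rSxh, rSxk, rWwf, rWwh, rWwk, rWxf, rWxh, rWxk, sSwf, sSwh, sSwk, sSxf, sSxh, sSxk, sWwf, sWwh, sWwk, sWxf, sWxh, sWxk, pSwf, pSwh, pSwk, pSxf, pSxh, pSxk, pWwf, pWwh, pWwk, pWxf, pWxh, pWxk. Columns: T/Out, T/In, H/Out, H/In.
{rSwf, rSwh, rSwk, rSxf, rSxh, rSxk, rWwf, rWwh, rWwk, rWxf, rWxh, rWxk} → row (8,7) (8,7) (7,4) (7,4)
{sSwf} → row (2,7) (1,6) (8,6) (8,6)
{sSwh} → row (2,7) (1,6) (5,6) (5,6)
{sSwk} → row (2,7) (1,6) (0,5) (0,5)
{sSxf, sSxh, sSxk} → row (2,7) (1,6) (7,0) (7,0)
{sWwf} → row (8,7) (8,7) (8,6) (8,6)
{sWwh} → row (8,7) (8,7) (5,6) (5,6)
{sWwk} → row (8,7) (8,7) (0,5) (0,5)
{sWxf, sWxh, sWxk} → row (8,7) (8,7) (7,0) (7,0)
{pSwf, pSwh, pSwk, pSxf, pSxh, pSxk, pWwf, pWwh, pWwk, pWxf, pWxh, pWxk} → row (4,7) (4,7) (4,7) (4,7)
That's 10 distinct rows out of 36 strategies.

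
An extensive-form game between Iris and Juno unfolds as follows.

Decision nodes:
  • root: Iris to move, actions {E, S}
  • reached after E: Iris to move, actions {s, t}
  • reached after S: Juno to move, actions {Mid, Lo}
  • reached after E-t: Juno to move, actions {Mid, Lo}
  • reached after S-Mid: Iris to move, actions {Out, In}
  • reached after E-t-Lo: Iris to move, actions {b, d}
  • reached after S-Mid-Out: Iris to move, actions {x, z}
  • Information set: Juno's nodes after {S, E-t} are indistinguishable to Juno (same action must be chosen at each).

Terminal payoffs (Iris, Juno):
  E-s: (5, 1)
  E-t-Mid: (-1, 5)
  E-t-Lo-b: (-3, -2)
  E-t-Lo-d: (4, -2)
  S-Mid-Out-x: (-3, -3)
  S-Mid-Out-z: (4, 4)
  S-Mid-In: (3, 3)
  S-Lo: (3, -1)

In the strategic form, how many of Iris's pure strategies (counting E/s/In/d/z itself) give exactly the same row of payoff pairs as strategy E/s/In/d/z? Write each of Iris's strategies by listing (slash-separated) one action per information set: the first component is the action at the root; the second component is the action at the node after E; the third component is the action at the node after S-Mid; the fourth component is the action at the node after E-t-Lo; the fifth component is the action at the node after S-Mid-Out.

8

Row for E/s/In/d/z (columns Mid, Lo): (5,1) (5,1).
Under E/s/In/d/z, Iris's choice at the node after S-Mid and at the node after E-t-Lo and at the node after S-Mid-Out can never be reached regardless of what Juno does, so varying those choices leaves every outcome unchanged.
Holding the reachable choices fixed and varying the unreachable ones freely already gives 2 × 2 × 2 = 8 equivalent strategies.
No other strategy reproduces this row, so those 8 are the full class: E/s/Out/b/x, E/s/Out/b/z, E/s/Out/d/x, E/s/Out/d/z, E/s/In/b/x, E/s/In/b/z, E/s/In/d/x, E/s/In/d/z.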